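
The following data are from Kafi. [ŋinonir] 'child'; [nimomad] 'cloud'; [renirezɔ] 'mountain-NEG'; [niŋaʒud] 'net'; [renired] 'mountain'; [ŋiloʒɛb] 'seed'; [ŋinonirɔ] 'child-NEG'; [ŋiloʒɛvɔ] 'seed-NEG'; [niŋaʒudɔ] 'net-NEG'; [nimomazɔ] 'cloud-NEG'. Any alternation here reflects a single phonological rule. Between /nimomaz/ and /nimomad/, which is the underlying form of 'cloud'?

In [nimomad] and [nimomazɔ] the final segment of 'cloud' alternates: [d] ~ [z].
Compare 'net', with invariant [d] in [niŋaʒud] and [niŋaʒudɔ]: an analysis with underlying /d/ and a rule producing [z] before the NEG suffix would wrongly predict alternation here too.
So /z/ is underlying, and a rule of word-final hardening — voiced fricatives become stops word-finally — gives [d].

/nimomaz/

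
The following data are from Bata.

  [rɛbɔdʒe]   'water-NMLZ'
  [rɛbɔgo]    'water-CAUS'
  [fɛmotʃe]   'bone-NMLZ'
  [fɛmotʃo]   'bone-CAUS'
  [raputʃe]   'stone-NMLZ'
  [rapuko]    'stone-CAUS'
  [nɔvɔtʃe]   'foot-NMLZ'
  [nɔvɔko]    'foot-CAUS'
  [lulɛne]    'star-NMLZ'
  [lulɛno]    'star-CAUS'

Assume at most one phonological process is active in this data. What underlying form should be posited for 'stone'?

The root 'stone' surfaces as [raputʃe] and [rapuko], with a stem-final [tʃ] ~ [k] alternation.
If /tʃ/ were underlying and a rule turned it into [k] before the CAUS suffix, 'bone' would also alternate; but it has [tʃ] in both [fɛmotʃe] and [fɛmotʃo].
Therefore /k/ is basic and [tʃ] is derived by palatalization before a front vowel (/k/ and /g/ become palato-alveolar [tʃ] and [dʒ] before a front vowel).

/rapuk/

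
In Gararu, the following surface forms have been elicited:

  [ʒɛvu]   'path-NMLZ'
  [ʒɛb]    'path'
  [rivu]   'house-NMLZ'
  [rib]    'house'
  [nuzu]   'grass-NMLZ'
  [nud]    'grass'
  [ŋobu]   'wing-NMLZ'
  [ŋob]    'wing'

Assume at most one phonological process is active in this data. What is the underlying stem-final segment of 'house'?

/v/

The root 'house' surfaces as [rivu] and [rib], with a stem-final [v] ~ [b] alternation.
Compare 'wing', with invariant [b] in [ŋobu] and [ŋob]: an analysis with underlying /b/ and a rule producing [v] before the NMLZ suffix would wrongly predict alternation here too.
The alternation reflects word-final hardening: voiced fricatives become stops word-finally. /v/ is underlying.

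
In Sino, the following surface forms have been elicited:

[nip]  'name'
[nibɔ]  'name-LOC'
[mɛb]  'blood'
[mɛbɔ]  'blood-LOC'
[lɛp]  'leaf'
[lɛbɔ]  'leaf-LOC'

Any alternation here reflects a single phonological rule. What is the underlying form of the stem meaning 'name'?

/nip/

In [nip] and [nibɔ] the final segment of 'name' alternates: [p] ~ [b].
If /b/ were underlying and a rule turned it into [p] in isolation, 'blood' would also alternate; but it has [b] in both [mɛb] and [mɛbɔ].
The underlying segment must be /p/; voiceless stops become voiced between vowels, yielding [b] there.
The underlying form of 'name' is therefore /nip/.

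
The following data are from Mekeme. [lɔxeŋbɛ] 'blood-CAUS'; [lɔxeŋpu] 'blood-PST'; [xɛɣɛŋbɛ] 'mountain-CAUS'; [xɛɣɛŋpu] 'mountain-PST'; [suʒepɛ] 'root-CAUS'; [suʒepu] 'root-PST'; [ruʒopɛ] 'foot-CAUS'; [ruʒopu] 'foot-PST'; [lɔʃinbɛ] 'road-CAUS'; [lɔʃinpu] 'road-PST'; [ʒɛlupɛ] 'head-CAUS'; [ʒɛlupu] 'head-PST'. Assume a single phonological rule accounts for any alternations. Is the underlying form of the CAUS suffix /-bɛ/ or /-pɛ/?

The CAUS suffix surfaces as [-bɛ] and [-pɛ], depending on the final segment of the stem.
The PST suffix, which begins with [p], is invariant after every stem; so [p] is not altered by any rule here.
The CAUS suffix is therefore /-bɛ/ underlyingly, with post-vocalic devoicing: voiced stops become voiceless after a vowel.

/-bɛ/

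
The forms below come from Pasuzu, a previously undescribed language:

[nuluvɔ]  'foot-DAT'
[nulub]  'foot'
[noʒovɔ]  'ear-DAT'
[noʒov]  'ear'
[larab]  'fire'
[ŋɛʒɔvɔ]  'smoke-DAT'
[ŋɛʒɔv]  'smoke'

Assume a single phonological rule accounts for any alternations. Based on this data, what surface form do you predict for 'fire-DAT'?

The stem for 'foot' ends in [v] in [nuluvɔ] but [b] in [nulub].
The stem 'smoke' ([ŋɛʒɔvɔ], [ŋɛʒɔv]) shows [v] unchanged in both environments, so [v] cannot be basic with [b] derived in isolation.
The underlying segment must be /b/; voiced stops become fricatives between vowels, yielding [v] there.
From [larab] the stem 'fire' is /larab/; between vowels this yields [laravɔ].

[laravɔ]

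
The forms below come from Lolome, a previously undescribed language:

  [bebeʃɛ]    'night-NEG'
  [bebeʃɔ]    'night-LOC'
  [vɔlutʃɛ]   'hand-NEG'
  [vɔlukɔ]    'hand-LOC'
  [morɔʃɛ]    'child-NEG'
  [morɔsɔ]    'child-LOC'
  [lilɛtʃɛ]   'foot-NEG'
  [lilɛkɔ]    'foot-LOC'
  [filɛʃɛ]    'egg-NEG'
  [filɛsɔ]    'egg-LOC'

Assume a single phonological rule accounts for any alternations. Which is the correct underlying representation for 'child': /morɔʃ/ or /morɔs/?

In [morɔʃɛ] and [morɔsɔ] the final segment of 'child' alternates: [ʃ] ~ [s].
If /ʃ/ were underlying and a rule turned it into [s] before the LOC suffix, 'night' would also alternate; but it has [ʃ] in both [bebeʃɛ] and [bebeʃɔ].
The alternation reflects palatalization before a front vowel: /k/ and /s/ become palato-alveolar [tʃ] and [ʃ] before a front vowel. /s/ is underlying.

/morɔs/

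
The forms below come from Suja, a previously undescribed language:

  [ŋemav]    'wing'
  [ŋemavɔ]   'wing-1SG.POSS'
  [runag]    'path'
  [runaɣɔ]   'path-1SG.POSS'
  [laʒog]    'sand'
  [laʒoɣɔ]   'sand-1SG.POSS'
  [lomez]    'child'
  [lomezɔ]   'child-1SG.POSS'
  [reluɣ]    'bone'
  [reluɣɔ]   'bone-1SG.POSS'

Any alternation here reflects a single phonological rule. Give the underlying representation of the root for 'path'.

/runag/

The stem for 'path' ends in [g] in [runag] but [ɣ] in [runaɣɔ].
Compare 'bone', with invariant [ɣ] in [reluɣ] and [reluɣɔ]: an analysis with underlying /ɣ/ and a rule producing [g] in isolation would wrongly predict alternation here too.
The underlying segment must be /g/; voiced stops become fricatives between vowels, yielding [ɣ] there.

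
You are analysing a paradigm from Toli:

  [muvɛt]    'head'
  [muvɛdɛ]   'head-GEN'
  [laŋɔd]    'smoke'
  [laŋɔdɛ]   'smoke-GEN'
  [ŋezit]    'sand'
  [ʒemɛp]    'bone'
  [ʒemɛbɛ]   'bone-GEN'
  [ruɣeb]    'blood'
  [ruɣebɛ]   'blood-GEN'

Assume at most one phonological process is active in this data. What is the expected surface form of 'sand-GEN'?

[ŋezidɛ]

The root 'head' surfaces as [muvɛt] and [muvɛdɛ], with a stem-final [t] ~ [d] alternation.
The stem 'smoke' ([laŋɔd], [laŋɔdɛ]) shows [d] unchanged in both environments, so [d] cannot be basic with [t] derived in isolation.
Therefore /t/ is basic and [d] is derived by intervocalic voicing (voiceless stops become voiced between vowels).
From [ŋezit] the stem 'sand' is /ŋezit/; between vowels this yields [ŋezidɛ].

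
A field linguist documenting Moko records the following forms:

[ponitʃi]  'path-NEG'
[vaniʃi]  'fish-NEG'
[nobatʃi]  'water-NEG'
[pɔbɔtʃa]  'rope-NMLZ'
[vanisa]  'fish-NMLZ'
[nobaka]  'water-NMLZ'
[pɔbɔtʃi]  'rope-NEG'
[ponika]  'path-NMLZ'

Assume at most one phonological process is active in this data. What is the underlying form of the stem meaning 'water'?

The stem for 'water' ends in [tʃ] in [nobatʃi] but [k] in [nobaka].
But 'rope' keeps [tʃ] in both environments ([pɔbɔtʃi], [pɔbɔtʃa]), so there is no rule changing /tʃ/ to [k] before the NMLZ suffix.
Therefore /k/ is basic and [tʃ] is derived by palatalization before a front vowel (/k/ and /s/ become palato-alveolar [tʃ] and [ʃ] before a front vowel).

/nobak/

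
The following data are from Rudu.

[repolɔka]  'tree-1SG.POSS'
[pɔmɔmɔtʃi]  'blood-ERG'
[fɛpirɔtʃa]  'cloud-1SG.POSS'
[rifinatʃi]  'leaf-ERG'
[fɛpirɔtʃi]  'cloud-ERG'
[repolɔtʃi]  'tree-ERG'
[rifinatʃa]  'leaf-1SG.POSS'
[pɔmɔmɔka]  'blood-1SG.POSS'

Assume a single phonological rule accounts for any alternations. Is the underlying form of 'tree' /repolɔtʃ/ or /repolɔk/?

/repolɔk/

In [repolɔka] and [repolɔtʃi] the final segment of 'tree' alternates: [k] ~ [tʃ].
But 'leaf' keeps [tʃ] in both environments ([rifinatʃa], [rifinatʃi]), so there is no rule changing /tʃ/ to [k] before the 1SG.POSS suffix.
So /k/ is underlying, and a rule of palatalization before a front vowel — /k/ becomes palato-alveolar [tʃ] before a front vowel — gives [tʃ].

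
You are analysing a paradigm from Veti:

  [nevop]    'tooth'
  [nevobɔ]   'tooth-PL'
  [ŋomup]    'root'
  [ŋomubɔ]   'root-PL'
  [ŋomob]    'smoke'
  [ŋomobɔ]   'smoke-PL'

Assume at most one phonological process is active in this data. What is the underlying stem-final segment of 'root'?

The stem for 'root' ends in [p] in [ŋomup] but [b] in [ŋomubɔ].
If /b/ were underlying and a rule turned it into [p] in isolation, 'smoke' would also alternate; but it has [b] in both [ŋomob] and [ŋomobɔ].
The alternation reflects intervocalic voicing: voiceless stops become voiced between vowels. /p/ is underlying.

/p/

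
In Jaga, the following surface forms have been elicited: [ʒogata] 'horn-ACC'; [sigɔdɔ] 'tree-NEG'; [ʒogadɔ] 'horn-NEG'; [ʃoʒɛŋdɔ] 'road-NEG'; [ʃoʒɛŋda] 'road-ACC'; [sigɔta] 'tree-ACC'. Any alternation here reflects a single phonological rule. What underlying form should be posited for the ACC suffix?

/-ta/

The ACC morpheme has two allomorphs, [-da] and [-ta].
By contrast the NEG suffix keeps its initial [d] throughout — that segment must be underlying.
The ACC suffix is therefore /-ta/ underlyingly, with post-nasal voicing: voiceless stops become voiced after a nasal.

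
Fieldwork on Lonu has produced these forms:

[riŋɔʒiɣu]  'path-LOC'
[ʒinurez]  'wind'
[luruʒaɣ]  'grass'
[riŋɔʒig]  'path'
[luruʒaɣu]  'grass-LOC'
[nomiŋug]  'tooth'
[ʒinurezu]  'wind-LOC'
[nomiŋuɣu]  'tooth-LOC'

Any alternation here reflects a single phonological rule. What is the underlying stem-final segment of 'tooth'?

/g/

'tooth' shows [ɣ] ~ [g] at the end of the stem ([nomiŋuɣu] vs [nomiŋug]).
The stem 'grass' ([luruʒaɣu], [luruʒaɣ]) shows [ɣ] unchanged in both environments, so [ɣ] cannot be basic with [g] derived in isolation.
So /g/ is underlying, and a rule of intervocalic spirantization — voiced stops become fricatives between vowels — gives [ɣ].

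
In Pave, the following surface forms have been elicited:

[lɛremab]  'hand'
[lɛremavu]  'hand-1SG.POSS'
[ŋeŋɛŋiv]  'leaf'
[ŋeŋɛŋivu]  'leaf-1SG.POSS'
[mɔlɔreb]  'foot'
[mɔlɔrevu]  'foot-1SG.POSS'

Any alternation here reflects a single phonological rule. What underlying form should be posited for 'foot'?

The stem for 'foot' ends in [b] in [mɔlɔreb] but [v] in [mɔlɔrevu].
Compare 'leaf', with invariant [v] in [ŋeŋɛŋiv] and [ŋeŋɛŋivu]: an analysis with underlying /v/ and a rule producing [b] in isolation would wrongly predict alternation here too.
The underlying segment must be /b/; voiced stops become fricatives between vowels, yielding [v] there.

/mɔlɔreb/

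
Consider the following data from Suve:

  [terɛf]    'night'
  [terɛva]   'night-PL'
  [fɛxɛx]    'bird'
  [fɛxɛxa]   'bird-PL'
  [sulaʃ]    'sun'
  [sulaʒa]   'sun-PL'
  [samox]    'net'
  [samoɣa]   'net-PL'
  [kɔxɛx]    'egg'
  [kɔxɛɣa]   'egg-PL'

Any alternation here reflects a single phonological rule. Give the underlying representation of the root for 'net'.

The root 'net' surfaces as [samox] and [samoɣa], with a stem-final [x] ~ [ɣ] alternation.
The stem 'bird' ([fɛxɛx], [fɛxɛxa]) shows [x] unchanged in both environments, so [x] cannot be basic with [ɣ] derived before the PL suffix.
So /ɣ/ is underlying, and a rule of word-final obstruent devoicing — voiced obstruents become voiceless word-finally — gives [x].

/samoɣ/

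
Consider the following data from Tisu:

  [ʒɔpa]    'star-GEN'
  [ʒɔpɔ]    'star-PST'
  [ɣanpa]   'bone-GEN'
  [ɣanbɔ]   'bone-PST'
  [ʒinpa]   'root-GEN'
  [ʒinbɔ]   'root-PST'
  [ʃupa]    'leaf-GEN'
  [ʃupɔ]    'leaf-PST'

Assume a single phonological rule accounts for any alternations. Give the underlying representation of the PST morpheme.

The PST suffix surfaces as [-bɔ] and [-pɔ], depending on the final segment of the stem.
The GEN suffix, which begins with [p], is invariant after every stem; so [p] is not altered by any rule here.
The PST suffix is therefore /-bɔ/ underlyingly, with post-vocalic devoicing: voiced stops become voiceless after a vowel.

/-bɔ/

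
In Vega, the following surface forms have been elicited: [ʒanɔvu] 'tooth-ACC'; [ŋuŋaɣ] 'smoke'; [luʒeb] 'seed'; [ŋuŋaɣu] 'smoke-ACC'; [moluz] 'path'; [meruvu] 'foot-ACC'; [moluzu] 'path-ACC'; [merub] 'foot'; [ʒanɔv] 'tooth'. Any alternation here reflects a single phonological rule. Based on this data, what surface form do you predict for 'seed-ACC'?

'foot' shows [b] ~ [v] at the end of the stem ([merub] vs [meruvu]).
But 'tooth' keeps [v] in both environments ([ʒanɔv], [ʒanɔvu]), so there is no rule changing /v/ to [b] in isolation.
So /b/ is underlying, and a rule of intervocalic spirantization — voiced stops become fricatives between vowels — gives [v].
The one attested form of 'seed', [luʒeb], shows underlying /luʒeb/. Applying the same rule between vowels gives [luʒevu].

[luʒevu]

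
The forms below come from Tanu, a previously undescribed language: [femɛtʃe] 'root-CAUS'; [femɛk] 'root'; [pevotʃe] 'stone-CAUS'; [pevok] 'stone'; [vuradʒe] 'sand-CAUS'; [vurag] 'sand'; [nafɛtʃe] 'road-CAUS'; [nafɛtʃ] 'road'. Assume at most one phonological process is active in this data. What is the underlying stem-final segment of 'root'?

/k/

The stem for 'root' ends in [tʃ] in [femɛtʃe] but [k] in [femɛk].
Compare 'road', with invariant [tʃ] in [nafɛtʃe] and [nafɛtʃ]: an analysis with underlying /tʃ/ and a rule producing [k] in isolation would wrongly predict alternation here too.
The alternation reflects palatalization before a front vowel: /k/ and /g/ become palato-alveolar [tʃ] and [dʒ] before a front vowel. /k/ is underlying.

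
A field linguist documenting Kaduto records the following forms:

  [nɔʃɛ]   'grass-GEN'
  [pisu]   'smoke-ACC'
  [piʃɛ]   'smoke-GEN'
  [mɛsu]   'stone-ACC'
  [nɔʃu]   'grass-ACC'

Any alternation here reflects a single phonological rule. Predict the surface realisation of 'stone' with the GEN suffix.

[mɛʃɛ]

The root 'smoke' surfaces as [pisu] and [piʃɛ], with a stem-final [s] ~ [ʃ] alternation.
The stem 'grass' ([nɔʃu], [nɔʃɛ]) shows [ʃ] unchanged in both environments, so [ʃ] cannot be basic with [s] derived before the ACC suffix.
The alternation reflects palatalization before a front vowel: /s/ becomes palato-alveolar [ʃ] before a front vowel. /s/ is underlying.
From [mɛsu] the stem 'stone' is /mɛs/; before a front vowel this yields [mɛʃɛ].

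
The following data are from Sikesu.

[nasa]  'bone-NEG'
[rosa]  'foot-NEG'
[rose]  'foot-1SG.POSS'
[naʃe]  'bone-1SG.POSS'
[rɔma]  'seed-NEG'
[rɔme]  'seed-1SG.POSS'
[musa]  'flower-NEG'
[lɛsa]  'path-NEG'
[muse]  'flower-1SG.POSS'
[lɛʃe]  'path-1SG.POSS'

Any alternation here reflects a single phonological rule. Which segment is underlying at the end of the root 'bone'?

/ʃ/

'bone' shows [ʃ] ~ [s] at the end of the stem ([naʃe] vs [nasa]).
The stem 'foot' ([rose], [rosa]) shows [s] unchanged in both environments, so [s] cannot be basic with [ʃ] derived before the 1SG.POSS suffix.
So /ʃ/ is underlying, and a rule of depalatalization — palato-alveolar /ʃ/ becomes [s] when no front vowel follows — gives [s].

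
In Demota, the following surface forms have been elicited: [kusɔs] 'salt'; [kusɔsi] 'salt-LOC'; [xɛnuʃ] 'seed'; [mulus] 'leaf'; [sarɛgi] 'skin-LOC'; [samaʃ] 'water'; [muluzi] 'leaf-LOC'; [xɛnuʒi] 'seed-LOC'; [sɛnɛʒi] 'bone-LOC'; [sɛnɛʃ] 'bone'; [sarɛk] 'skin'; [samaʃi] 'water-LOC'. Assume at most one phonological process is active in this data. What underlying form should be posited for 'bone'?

In [sɛnɛʒi] and [sɛnɛʃ] the final segment of 'bone' alternates: [ʒ] ~ [ʃ].
If /ʃ/ were underlying and a rule turned it into [ʒ] before the LOC suffix, 'water' would also alternate; but it has [ʃ] in both [samaʃi] and [samaʃ].
The alternation reflects word-final obstruent devoicing: voiced obstruents become voiceless word-finally. /ʒ/ is underlying.
The underlying form of 'bone' is therefore /sɛnɛʒ/.

/sɛnɛʒ/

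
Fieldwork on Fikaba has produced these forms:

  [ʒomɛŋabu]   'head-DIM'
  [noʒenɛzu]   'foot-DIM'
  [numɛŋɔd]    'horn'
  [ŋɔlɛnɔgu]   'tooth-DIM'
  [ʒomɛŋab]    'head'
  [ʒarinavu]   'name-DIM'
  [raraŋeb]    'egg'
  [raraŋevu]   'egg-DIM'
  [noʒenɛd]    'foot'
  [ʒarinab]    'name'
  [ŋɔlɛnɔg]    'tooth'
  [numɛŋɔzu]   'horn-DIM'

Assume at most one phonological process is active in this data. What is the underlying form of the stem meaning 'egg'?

/raraŋev/

The root 'egg' surfaces as [raraŋevu] and [raraŋeb], with a stem-final [v] ~ [b] alternation.
If /b/ were underlying and a rule turned it into [v] before the DIM suffix, 'head' would also alternate; but it has [b] in both [ʒomɛŋabu] and [ʒomɛŋab].
So /v/ is underlying, and a rule of word-final hardening — voiced fricatives become stops word-finally — gives [b].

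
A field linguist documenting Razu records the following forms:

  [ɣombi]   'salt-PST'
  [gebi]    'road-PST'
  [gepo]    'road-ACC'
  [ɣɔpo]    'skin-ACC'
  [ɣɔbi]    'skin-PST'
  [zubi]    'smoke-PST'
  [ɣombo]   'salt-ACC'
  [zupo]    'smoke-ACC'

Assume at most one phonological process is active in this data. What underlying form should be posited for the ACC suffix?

/-po/

The ACC suffix surfaces as [-bo] and [-po], depending on the final segment of the stem.
By contrast the PST suffix keeps its initial [b] throughout — that segment must be underlying.
The ACC suffix is therefore /-po/ underlyingly, with post-nasal voicing: voiceless stops become voiced after a nasal.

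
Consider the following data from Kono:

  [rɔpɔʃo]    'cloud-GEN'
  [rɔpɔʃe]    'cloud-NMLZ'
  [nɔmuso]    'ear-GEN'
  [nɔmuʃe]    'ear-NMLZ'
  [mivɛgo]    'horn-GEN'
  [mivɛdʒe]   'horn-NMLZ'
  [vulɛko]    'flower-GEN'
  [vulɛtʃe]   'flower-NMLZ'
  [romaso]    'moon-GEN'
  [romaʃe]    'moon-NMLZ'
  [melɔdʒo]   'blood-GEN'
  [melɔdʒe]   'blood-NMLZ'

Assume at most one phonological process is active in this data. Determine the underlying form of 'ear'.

/nɔmus/

In [nɔmuso] and [nɔmuʃe] the final segment of 'ear' alternates: [s] ~ [ʃ].
Compare 'cloud', with invariant [ʃ] in [rɔpɔʃo] and [rɔpɔʃe]: an analysis with underlying /ʃ/ and a rule producing [s] before the GEN suffix would wrongly predict alternation here too.
The alternation reflects palatalization before a front vowel: /k/, /g/ and /s/ become palato-alveolar [tʃ], [dʒ] and [ʃ] before a front vowel. /s/ is underlying.
So 'ear' = /nɔmus/.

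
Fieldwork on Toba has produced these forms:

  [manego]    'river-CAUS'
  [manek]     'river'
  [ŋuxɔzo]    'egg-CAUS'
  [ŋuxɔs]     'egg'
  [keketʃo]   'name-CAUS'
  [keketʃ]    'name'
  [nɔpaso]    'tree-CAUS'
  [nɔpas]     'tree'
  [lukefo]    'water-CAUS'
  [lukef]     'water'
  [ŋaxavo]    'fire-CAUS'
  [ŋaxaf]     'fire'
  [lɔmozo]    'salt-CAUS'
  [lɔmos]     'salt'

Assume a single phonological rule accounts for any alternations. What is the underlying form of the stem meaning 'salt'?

/lɔmoz/

The stem for 'salt' ends in [z] in [lɔmozo] but [s] in [lɔmos].
But 'tree' keeps [s] in both environments ([nɔpaso], [nɔpas]), so there is no rule changing /s/ to [z] before the CAUS suffix.
So /z/ is underlying, and a rule of word-final obstruent devoicing — voiced obstruents become voiceless word-finally — gives [s].
So 'salt' = /lɔmoz/.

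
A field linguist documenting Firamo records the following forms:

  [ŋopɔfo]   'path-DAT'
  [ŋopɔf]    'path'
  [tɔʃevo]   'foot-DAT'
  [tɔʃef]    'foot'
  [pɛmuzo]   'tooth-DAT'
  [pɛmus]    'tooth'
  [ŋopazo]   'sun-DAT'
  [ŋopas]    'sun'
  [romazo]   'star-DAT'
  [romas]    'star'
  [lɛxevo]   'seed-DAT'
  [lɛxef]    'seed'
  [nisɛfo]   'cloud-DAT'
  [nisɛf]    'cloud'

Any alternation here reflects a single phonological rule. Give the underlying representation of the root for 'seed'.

In [lɛxevo] and [lɛxef] the final segment of 'seed' alternates: [v] ~ [f].
The stem 'path' ([ŋopɔfo], [ŋopɔf]) shows [f] unchanged in both environments, so [f] cannot be basic with [v] derived before the DAT suffix.
So /v/ is underlying, and a rule of word-final obstruent devoicing — voiced obstruents become voiceless word-finally — gives [f].
The underlying form of 'seed' is therefore /lɛxev/.

/lɛxev/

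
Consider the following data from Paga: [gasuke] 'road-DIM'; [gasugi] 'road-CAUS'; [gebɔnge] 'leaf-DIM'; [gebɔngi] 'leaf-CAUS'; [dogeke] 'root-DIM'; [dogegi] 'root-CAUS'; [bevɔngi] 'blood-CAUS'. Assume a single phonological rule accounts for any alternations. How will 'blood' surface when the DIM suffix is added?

[bevɔnge]

The DIM suffix surfaces as [-ge] and [-ke], depending on the final segment of the stem.
By contrast the CAUS suffix keeps its initial [g] throughout — that segment must be underlying.
So the underlying form is /-ke/, and voiceless stops become voiced after a nasal.
After 'blood', which ends in a nasal, the suffix surfaces as [-ge], giving [bevɔnge].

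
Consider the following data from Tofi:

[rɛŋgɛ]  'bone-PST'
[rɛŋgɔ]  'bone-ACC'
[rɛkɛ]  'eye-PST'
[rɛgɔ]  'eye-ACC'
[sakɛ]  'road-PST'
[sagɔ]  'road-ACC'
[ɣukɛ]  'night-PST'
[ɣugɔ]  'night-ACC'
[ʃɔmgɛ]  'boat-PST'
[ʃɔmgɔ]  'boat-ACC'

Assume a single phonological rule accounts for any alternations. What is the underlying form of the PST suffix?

The PST morpheme has two allomorphs, [-gɛ] and [-kɛ].
The ACC suffix, which begins with [g], is invariant after every stem; so [g] is not altered by any rule here.
So the underlying form is /-kɛ/, and voiceless stops become voiced after a nasal.

/-kɛ/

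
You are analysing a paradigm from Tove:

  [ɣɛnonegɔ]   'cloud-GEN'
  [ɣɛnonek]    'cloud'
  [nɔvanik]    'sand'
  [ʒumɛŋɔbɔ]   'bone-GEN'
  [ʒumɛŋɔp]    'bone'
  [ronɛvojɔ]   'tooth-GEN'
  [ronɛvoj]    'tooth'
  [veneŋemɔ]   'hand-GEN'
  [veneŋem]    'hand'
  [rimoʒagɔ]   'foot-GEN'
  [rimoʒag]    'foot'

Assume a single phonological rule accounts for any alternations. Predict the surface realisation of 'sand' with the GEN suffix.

In [ɣɛnonegɔ] and [ɣɛnonek] the final segment of 'cloud' alternates: [g] ~ [k].
If /g/ were underlying and a rule turned it into [k] in isolation, 'foot' would also alternate; but it has [g] in both [rimoʒagɔ] and [rimoʒag].
The alternation reflects intervocalic voicing: voiceless stops become voiced between vowels. /k/ is underlying.
The one attested form of 'sand', [nɔvanik], shows underlying /nɔvanik/. Applying the same rule between vowels gives [nɔvanigɔ].

[nɔvanigɔ]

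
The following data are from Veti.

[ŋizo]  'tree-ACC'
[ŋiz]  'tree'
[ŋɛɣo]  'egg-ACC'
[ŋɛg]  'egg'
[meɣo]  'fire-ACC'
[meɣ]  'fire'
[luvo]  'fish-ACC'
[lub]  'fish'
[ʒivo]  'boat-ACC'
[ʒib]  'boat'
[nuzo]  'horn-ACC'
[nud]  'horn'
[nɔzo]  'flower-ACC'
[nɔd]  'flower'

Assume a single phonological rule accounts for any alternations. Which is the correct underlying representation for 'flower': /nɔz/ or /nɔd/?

The stem for 'flower' ends in [z] in [nɔzo] but [d] in [nɔd].
But 'tree' keeps [z] in both environments ([ŋizo], [ŋiz]), so there is no rule changing /z/ to [d] in isolation.
Therefore /d/ is basic and [z] is derived by intervocalic spirantization (voiced stops become fricatives between vowels).

/nɔd/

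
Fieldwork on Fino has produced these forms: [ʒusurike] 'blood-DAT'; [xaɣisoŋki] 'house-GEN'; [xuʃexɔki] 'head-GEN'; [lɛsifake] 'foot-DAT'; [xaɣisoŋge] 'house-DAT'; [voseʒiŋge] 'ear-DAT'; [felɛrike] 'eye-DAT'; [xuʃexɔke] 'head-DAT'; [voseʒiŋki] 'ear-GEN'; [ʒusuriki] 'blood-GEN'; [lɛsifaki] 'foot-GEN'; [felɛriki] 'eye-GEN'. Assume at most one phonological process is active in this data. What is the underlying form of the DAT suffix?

The DAT suffix surfaces as [-ge] and [-ke], depending on the final segment of the stem.
The GEN suffix, which begins with [k], is invariant after every stem; so [k] is not altered by any rule here.
So the underlying form is /-ge/, and voiced stops become voiceless after a vowel.

/-ge/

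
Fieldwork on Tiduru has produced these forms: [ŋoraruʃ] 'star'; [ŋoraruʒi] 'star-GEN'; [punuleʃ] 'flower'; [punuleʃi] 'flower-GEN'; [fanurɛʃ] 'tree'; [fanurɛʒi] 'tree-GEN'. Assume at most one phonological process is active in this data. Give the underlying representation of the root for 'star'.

The root 'star' surfaces as [ŋoraruʃ] and [ŋoraruʒi], with a stem-final [ʃ] ~ [ʒ] alternation.
If /ʃ/ were underlying and a rule turned it into [ʒ] before the GEN suffix, 'flower' would also alternate; but it has [ʃ] in both [punuleʃ] and [punuleʃi].
The alternation reflects word-final obstruent devoicing: voiced obstruents become voiceless word-finally. /ʒ/ is underlying.

/ŋoraruʒ/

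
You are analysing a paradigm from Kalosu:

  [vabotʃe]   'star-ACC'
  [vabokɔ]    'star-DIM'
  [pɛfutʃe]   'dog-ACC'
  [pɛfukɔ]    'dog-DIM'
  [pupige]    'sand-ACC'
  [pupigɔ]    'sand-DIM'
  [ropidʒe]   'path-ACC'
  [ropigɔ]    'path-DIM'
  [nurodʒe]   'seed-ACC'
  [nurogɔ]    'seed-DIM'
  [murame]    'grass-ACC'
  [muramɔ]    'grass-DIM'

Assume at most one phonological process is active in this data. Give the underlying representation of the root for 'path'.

The stem for 'path' ends in [dʒ] in [ropidʒe] but [g] in [ropigɔ].
If /g/ were underlying and a rule turned it into [dʒ] before the ACC suffix, 'sand' would also alternate; but it has [g] in both [pupige] and [pupigɔ].
So /dʒ/ is underlying, and a rule of depalatalization — palato-alveolar /tʃ/ and /dʒ/ become [k] and [g] when no front vowel follows — gives [g].
The underlying form of 'path' is therefore /ropidʒ/.

/ropidʒ/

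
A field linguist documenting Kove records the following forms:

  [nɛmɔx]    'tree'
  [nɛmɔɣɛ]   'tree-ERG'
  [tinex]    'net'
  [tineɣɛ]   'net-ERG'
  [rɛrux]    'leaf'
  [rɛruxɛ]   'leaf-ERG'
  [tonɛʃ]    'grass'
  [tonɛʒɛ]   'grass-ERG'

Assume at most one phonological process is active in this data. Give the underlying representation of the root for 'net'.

/tineɣ/

The stem for 'net' ends in [x] in [tinex] but [ɣ] in [tineɣɛ].
If /x/ were underlying and a rule turned it into [ɣ] before the ERG suffix, 'leaf' would also alternate; but it has [x] in both [rɛrux] and [rɛruxɛ].
Therefore /ɣ/ is basic and [x] is derived by word-final obstruent devoicing (voiced obstruents become voiceless word-finally).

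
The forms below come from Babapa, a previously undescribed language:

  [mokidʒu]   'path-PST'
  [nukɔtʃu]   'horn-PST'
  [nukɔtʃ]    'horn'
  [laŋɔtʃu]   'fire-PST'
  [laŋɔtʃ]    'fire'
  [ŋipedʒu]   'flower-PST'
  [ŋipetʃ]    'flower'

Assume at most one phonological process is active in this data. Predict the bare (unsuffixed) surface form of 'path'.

The root 'flower' surfaces as [ŋipedʒu] and [ŋipetʃ], with a stem-final [dʒ] ~ [tʃ] alternation.
Compare 'horn', with invariant [tʃ] in [nukɔtʃu] and [nukɔtʃ]: an analysis with underlying /tʃ/ and a rule producing [dʒ] before the PST suffix would wrongly predict alternation here too.
So /dʒ/ is underlying, and a rule of word-final obstruent devoicing — voiced obstruents become voiceless word-finally — gives [tʃ].
From [mokidʒu] the stem 'path' is /mokidʒ/; word-finally this yields [mokitʃ].

[mokitʃ]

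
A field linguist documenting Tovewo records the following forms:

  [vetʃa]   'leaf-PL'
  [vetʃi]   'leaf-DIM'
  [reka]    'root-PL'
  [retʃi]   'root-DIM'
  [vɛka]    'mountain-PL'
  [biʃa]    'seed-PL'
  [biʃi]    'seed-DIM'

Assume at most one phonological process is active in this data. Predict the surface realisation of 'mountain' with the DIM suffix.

[vɛtʃi]

In [reka] and [retʃi] the final segment of 'root' alternates: [k] ~ [tʃ].
If /tʃ/ were underlying and a rule turned it into [k] before the PL suffix, 'leaf' would also alternate; but it has [tʃ] in both [vetʃa] and [vetʃi].
The alternation reflects palatalization before a front vowel: /k/ becomes palato-alveolar [tʃ] before a front vowel. /k/ is underlying.
The one attested form of 'mountain', [vɛka], shows underlying /vɛk/. Applying the same rule before a front vowel gives [vɛtʃi].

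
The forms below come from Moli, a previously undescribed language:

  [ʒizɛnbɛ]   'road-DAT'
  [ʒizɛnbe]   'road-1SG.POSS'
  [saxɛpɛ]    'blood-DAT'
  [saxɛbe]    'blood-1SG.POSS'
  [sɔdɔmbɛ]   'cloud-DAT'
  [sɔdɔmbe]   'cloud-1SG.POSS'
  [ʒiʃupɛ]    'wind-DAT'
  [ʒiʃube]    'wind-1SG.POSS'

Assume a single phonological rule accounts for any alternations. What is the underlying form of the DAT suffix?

/-pɛ/

The DAT suffix surfaces as [-bɛ] and [-pɛ], depending on the final segment of the stem.
The 1SG.POSS suffix, which begins with [b], is invariant after every stem; so [b] is not altered by any rule here.
So the underlying form is /-pɛ/, and voiceless stops become voiced after a nasal.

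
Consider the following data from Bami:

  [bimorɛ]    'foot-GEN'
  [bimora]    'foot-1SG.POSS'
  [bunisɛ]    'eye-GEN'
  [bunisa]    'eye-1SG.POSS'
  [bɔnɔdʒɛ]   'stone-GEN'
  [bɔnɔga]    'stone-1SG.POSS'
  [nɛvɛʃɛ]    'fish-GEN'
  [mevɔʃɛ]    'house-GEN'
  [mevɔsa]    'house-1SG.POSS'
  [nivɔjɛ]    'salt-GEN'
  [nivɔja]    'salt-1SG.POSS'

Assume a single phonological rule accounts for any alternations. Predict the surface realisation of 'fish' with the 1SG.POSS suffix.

'house' shows [ʃ] ~ [s] at the end of the stem ([mevɔʃɛ] vs [mevɔsa]).
If /s/ were underlying and a rule turned it into [ʃ] before the GEN suffix, 'eye' would also alternate; but it has [s] in both [bunisɛ] and [bunisa].
The underlying segment must be /ʃ/; palato-alveolar /dʒ/ and /ʃ/ become [g] and [s] when no front vowel follows, yielding [s] there.
From [nɛvɛʃɛ] the stem 'fish' is /nɛvɛʃ/; when no front vowel follows this yields [nɛvɛsa].

[nɛvɛsa]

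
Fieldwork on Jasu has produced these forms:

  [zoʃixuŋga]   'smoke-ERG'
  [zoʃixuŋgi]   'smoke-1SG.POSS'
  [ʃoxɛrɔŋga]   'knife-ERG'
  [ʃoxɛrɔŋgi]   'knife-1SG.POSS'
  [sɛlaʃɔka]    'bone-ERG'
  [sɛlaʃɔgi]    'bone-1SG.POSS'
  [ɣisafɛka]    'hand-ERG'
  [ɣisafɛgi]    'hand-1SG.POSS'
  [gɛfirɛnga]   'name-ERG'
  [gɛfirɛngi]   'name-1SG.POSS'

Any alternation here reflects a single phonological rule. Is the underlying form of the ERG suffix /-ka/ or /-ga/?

/-ka/

The ERG suffix surfaces as [-ga] and [-ka], depending on the final segment of the stem.
The 1SG.POSS suffix, which begins with [g], is invariant after every stem; so [g] is not altered by any rule here.
So the underlying form is /-ka/, and voiceless stops become voiced after a nasal.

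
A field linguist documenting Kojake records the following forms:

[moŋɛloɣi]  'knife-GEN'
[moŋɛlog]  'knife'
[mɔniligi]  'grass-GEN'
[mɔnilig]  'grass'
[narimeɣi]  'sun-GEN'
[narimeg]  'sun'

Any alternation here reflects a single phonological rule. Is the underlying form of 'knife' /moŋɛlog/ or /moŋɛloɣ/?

The root 'knife' surfaces as [moŋɛloɣi] and [moŋɛlog], with a stem-final [ɣ] ~ [g] alternation.
If /g/ were underlying and a rule turned it into [ɣ] before the GEN suffix, 'grass' would also alternate; but it has [g] in both [mɔniligi] and [mɔnilig].
Therefore /ɣ/ is basic and [g] is derived by word-final hardening (voiced fricatives become stops word-finally).

/moŋɛloɣ/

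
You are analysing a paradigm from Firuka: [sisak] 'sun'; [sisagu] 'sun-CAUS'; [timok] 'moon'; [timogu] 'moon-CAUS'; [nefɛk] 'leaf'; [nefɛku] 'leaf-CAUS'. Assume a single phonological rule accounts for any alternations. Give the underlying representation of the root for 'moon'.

The root 'moon' surfaces as [timok] and [timogu], with a stem-final [k] ~ [g] alternation.
The stem 'leaf' ([nefɛk], [nefɛku]) shows [k] unchanged in both environments, so [k] cannot be basic with [g] derived before the CAUS suffix.
Therefore /g/ is basic and [k] is derived by word-final obstruent devoicing (voiced obstruents become voiceless word-finally).

/timog/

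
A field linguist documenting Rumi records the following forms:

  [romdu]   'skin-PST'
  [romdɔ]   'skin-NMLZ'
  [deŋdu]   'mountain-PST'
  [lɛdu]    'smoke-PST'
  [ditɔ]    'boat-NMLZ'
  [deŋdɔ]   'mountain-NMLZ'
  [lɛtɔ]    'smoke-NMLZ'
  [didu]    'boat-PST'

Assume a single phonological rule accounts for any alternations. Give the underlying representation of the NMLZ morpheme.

/-tɔ/

The NMLZ suffix surfaces as [-dɔ] and [-tɔ], depending on the final segment of the stem.
The PST suffix, which begins with [d], is invariant after every stem; so [d] is not altered by any rule here.
So the underlying form is /-tɔ/, and voiceless stops become voiced after a nasal.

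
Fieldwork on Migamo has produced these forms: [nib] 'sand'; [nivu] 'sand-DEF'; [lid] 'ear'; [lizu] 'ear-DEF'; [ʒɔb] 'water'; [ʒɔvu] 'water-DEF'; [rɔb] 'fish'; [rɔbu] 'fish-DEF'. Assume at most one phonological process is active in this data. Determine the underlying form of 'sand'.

The stem for 'sand' ends in [b] in [nib] but [v] in [nivu].
But 'fish' keeps [b] in both environments ([rɔb], [rɔbu]), so there is no rule changing /b/ to [v] before the DEF suffix.
So /v/ is underlying, and a rule of word-final hardening — voiced fricatives become stops word-finally — gives [b].

/niv/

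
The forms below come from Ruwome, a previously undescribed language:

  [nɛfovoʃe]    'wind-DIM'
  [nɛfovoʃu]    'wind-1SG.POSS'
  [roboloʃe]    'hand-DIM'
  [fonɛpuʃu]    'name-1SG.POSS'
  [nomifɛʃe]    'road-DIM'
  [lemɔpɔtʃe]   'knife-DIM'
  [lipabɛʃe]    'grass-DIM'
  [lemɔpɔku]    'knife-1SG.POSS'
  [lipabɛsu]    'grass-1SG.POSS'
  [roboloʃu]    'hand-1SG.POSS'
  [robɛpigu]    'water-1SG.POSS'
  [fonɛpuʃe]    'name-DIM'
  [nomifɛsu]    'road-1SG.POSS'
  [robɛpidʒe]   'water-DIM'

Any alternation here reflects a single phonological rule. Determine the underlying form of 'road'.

/nomifɛs/

'road' shows [s] ~ [ʃ] at the end of the stem ([nomifɛsu] vs [nomifɛʃe]).
If /ʃ/ were underlying and a rule turned it into [s] before the 1SG.POSS suffix, 'wind' would also alternate; but it has [ʃ] in both [nɛfovoʃu] and [nɛfovoʃe].
The underlying segment must be /s/; /k/, /g/ and /s/ become palato-alveolar [tʃ], [dʒ] and [ʃ] before a front vowel, yielding [ʃ] there.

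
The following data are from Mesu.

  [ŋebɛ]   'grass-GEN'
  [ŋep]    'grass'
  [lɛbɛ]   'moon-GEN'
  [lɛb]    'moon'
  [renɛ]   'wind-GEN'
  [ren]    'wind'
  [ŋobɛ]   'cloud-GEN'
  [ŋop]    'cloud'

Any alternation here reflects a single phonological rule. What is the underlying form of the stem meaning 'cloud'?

/ŋop/

The root 'cloud' surfaces as [ŋobɛ] and [ŋop], with a stem-final [b] ~ [p] alternation.
But 'moon' keeps [b] in both environments ([lɛbɛ], [lɛb]), so there is no rule changing /b/ to [p] in isolation.
The underlying segment must be /p/; voiceless stops become voiced between vowels, yielding [b] there.
So 'cloud' = /ŋop/.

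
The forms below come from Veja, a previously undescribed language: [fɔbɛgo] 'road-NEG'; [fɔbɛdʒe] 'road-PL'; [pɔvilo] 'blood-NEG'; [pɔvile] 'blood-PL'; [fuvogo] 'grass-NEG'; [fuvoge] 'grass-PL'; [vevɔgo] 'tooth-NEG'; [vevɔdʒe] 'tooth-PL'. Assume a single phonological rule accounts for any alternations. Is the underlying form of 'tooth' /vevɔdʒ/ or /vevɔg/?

The stem for 'tooth' ends in [g] in [vevɔgo] but [dʒ] in [vevɔdʒe].
But 'grass' keeps [g] in both environments ([fuvogo], [fuvoge]), so there is no rule changing /g/ to [dʒ] before the PL suffix.
Therefore /dʒ/ is basic and [g] is derived by depalatalization (palato-alveolar /dʒ/ becomes [g] when no front vowel follows).

/vevɔdʒ/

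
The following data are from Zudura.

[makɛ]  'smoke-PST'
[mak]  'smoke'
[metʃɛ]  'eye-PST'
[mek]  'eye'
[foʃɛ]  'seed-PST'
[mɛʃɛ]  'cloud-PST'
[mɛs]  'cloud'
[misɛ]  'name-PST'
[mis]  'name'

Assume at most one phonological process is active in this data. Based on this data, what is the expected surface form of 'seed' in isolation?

The root 'cloud' surfaces as [mɛʃɛ] and [mɛs], with a stem-final [ʃ] ~ [s] alternation.
If /s/ were underlying and a rule turned it into [ʃ] before the PST suffix, 'name' would also alternate; but it has [s] in both [misɛ] and [mis].
The alternation reflects depalatalization: palato-alveolar /tʃ/ and /ʃ/ become [k] and [s] when no front vowel follows. /ʃ/ is underlying.
From [foʃɛ] the stem 'seed' is /foʃ/; when no front vowel follows this yields [fos].

[fos]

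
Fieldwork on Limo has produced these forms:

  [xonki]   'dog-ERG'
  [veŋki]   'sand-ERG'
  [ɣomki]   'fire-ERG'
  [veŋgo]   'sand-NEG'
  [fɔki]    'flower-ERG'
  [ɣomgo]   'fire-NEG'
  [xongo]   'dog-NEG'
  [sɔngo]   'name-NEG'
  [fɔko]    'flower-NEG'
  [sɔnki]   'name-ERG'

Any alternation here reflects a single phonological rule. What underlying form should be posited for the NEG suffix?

/-go/

The NEG morpheme has two allomorphs, [-go] and [-ko].
The ERG suffix, which begins with [k], is invariant after every stem; so [k] is not altered by any rule here.
The NEG suffix is therefore /-go/ underlyingly, with post-vocalic devoicing: voiced stops become voiceless after a vowel.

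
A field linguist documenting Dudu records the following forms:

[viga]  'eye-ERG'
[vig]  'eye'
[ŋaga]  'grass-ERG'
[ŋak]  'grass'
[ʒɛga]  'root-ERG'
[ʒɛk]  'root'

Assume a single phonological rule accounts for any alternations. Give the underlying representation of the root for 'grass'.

The stem for 'grass' ends in [g] in [ŋaga] but [k] in [ŋak].
But 'eye' keeps [g] in both environments ([viga], [vig]), so there is no rule changing /g/ to [k] in isolation.
Therefore /k/ is basic and [g] is derived by intervocalic voicing (voiceless stops become voiced between vowels).

/ŋak/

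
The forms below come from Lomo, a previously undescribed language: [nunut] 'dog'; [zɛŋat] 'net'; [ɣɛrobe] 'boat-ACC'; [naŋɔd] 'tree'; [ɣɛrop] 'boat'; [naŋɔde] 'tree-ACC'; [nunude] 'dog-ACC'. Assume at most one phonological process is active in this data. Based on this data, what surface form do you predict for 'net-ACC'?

The stem for 'dog' ends in [t] in [nunut] but [d] in [nunude].
Compare 'tree', with invariant [d] in [naŋɔd] and [naŋɔde]: an analysis with underlying /d/ and a rule producing [t] in isolation would wrongly predict alternation here too.
Therefore /t/ is basic and [d] is derived by intervocalic voicing (voiceless stops become voiced between vowels).
From [zɛŋat] the stem 'net' is /zɛŋat/; between vowels this yields [zɛŋade].

[zɛŋade]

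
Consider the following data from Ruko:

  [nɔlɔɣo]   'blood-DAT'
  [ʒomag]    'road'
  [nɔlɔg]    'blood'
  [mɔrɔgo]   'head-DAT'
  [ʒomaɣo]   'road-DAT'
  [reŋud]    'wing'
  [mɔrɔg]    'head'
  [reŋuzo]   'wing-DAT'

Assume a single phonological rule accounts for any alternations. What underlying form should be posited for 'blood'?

The stem for 'blood' ends in [g] in [nɔlɔg] but [ɣ] in [nɔlɔɣo].
Compare 'head', with invariant [g] in [mɔrɔg] and [mɔrɔgo]: an analysis with underlying /g/ and a rule producing [ɣ] before the DAT suffix would wrongly predict alternation here too.
The alternation reflects word-final hardening: voiced fricatives become stops word-finally. /ɣ/ is underlying.

/nɔlɔɣ/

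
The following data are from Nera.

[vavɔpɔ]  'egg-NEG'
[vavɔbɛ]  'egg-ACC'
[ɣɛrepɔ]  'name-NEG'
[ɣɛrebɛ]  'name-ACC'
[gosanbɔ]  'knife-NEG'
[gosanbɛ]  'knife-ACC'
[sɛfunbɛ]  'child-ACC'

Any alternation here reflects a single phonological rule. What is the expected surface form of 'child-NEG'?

The NEG morpheme has two allomorphs, [-bɔ] and [-pɔ].
By contrast the ACC suffix keeps its initial [b] throughout — that segment must be underlying.
So the underlying form is /-pɔ/, and voiceless stops become voiced after a nasal.
After 'child', which ends in a nasal, the suffix surfaces as [-bɔ], giving [sɛfunbɔ].

[sɛfunbɔ]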